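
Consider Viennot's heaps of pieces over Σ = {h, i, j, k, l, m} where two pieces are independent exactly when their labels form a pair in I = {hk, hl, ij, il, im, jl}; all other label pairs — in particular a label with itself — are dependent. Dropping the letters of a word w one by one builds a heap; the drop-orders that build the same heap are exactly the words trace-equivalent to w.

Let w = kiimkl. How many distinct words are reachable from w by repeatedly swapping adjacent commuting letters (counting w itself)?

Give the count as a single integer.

3

0(k) covers ∅
1(i) covers 0:k
2(i) covers 1:i
3(m) covers 0:k
4(k) covers 2:i, 3:m
5(l) covers 4:k
floor of heap: 0:k
completions by unplaced set U, small U first (add the entries for U minus each lowest piece of U):
  |U|=1: {5}:1
  |U|=2: {4,5}:1
  |U|=3: {2,4,5}:1  {3,4,5}:1
  |U|=4: {1,2,4,5}:1  {2,3,4,5}:2
  start at 0(k): 3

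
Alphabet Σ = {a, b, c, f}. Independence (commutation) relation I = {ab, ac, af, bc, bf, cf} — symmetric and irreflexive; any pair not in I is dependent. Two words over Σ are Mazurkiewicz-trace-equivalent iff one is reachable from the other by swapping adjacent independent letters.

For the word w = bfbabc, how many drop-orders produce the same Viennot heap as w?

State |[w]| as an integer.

120

#0=b has no predecessor
#1=f has no predecessor
#2=b depends on [0:b]
#3=a has no predecessor
#4=b depends on [2:b]
#5=c has no predecessor
sources: [0:b, 1:f, 3:a, 5:c]
N(rest) = Σ N(rest − s) over sources s of rest; N(one piece) = 1:
  size 1 → [1]=1  [3]=1  [4]=1  [5]=1
  size 2 → [1,3]=2  [1,4]=2  [1,5]=2  [2,4]=1  [3,4]=2  [3,5]=2  [4,5]=2
  size 3 → [0,2,4]=1  [1,2,4]=3  [1,3,4]=6  [1,3,5]=6  [1,4,5]=6  [2,3,4]=3  [2,4,5]=3  [3,4,5]=6
  size 4 → [0,1,2,4]=4  [0,2,3,4]=4  [0,2,4,5]=4  [1,2,3,4]=12  [1,2,4,5]=12  [1,3,4,5]=24  [2,3,4,5]=12
  first=0(b) contributes 60
  first=1(f) contributes 20
  first=3(a) contributes 20
  first=5(c) contributes 20
|[w]| = 120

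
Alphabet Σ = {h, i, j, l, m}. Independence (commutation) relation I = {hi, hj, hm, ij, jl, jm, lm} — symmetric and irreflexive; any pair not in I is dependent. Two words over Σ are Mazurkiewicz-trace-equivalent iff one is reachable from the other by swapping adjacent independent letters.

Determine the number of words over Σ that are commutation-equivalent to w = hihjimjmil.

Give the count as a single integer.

piece 0:h — minimal
piece 1:i — minimal
piece 2:h rests on {0:h}
piece 3:j — minimal
piece 4:i rests on {1:i}
piece 5:m rests on {4:i}
piece 6:j rests on {3:j}
piece 7:m rests on {5:m}
piece 8:i rests on {7:m}
piece 9:l rests on {2:h, 8:i}
minimal pieces: {0:h, 1:i, 3:j}
ways to finish when only these pieces remain (= sum over removing one remaining piece with nothing left below it):
  1 left: {6}→1  {9}→1
  2 left: {2,9}→1  {3,6}→1  {6,9}→2  {8,9}→1
  3 left: {0,2,9}→1  {2,6,9}→3  {2,8,9}→2  {3,6,9}→3  {6,8,9}→3  {7,8,9}→1
  4 left: {0,2,6,9}→4  {0,2,8,9}→3  {2,3,6,9}→6  {2,6,8,9}→8  {2,7,8,9}→3  {3,6,8,9}→6  {5,7,8,9}→1  {6,7,8,9}→4
  5 left: {0,2,3,6,9}→10  {0,2,6,8,9}→15  {0,2,7,8,9}→6  {2,3,6,8,9}→20  {2,5,7,8,9}→4  {2,6,7,8,9}→15  {3,6,7,8,9}→10  {4,5,7,8,9}→1  {5,6,7,8,9}→5
  6 left: {0,2,3,6,8,9}→45  {0,2,5,7,8,9}→10  {0,2,6,7,8,9}→36  {1,4,5,7,8,9}→1  {2,3,6,7,8,9}→45  {2,4,5,7,8,9}→5  {2,5,6,7,8,9}→24  {3,5,6,7,8,9}→15  {4,5,6,7,8,9}→6
  7 left: {0,2,3,6,7,8,9}→126  {0,2,4,5,7,8,9}→15  {0,2,5,6,7,8,9}→70  {1,2,4,5,7,8,9}→6  {1,4,5,6,7,8,9}→7  {2,3,5,6,7,8,9}→84  {2,4,5,6,7,8,9}→35  {3,4,5,6,7,8,9}→21
  8 left: {0,1,2,4,5,7,8,9}→21  {0,2,3,5,6,7,8,9}→280  {0,2,4,5,6,7,8,9}→120  {1,2,4,5,6,7,8,9}→48  {1,3,4,5,6,7,8,9}→28  {2,3,4,5,6,7,8,9}→140
  placing 0:h first → 216 extensions
  placing 1:i first → 540 extensions
  placing 3:j first → 189 extensions
total linear extensions = 945

945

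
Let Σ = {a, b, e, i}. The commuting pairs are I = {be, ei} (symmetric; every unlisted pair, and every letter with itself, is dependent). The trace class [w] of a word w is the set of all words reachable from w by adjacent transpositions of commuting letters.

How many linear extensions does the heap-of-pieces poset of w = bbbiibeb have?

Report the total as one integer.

8

piece 0:b — minimal
piece 1:b rests on {0:b}
piece 2:b rests on {1:b}
piece 3:i rests on {2:b}
piece 4:i rests on {3:i}
piece 5:b rests on {4:i}
piece 6:e — minimal
piece 7:b rests on {5:b}
minimal pieces: {0:b, 6:e}
ways to finish when only these pieces remain (= sum over removing one remaining piece with nothing left below it):
  1 left: {6}→1  {7}→1
  2 left: {5,7}→1  {6,7}→2
  3 left: {4,5,7}→1  {5,6,7}→3
  4 left: {3,4,5,7}→1  {4,5,6,7}→4
  5 left: {2,3,4,5,7}→1  {3,4,5,6,7}→5
  6 left: {1,2,3,4,5,7}→1  {2,3,4,5,6,7}→6
  placing 0:b first → 7 extensions
  placing 6:e first → 1 extensions
total linear extensions = 8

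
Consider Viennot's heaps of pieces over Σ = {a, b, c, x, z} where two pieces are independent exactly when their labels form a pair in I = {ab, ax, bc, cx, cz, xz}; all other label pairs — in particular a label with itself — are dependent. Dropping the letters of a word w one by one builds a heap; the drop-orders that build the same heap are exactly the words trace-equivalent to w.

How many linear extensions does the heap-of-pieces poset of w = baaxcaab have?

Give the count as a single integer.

56

drop 0:b onto floor
drop 1:a onto floor
drop 2:a onto {1:a}
drop 3:x onto {0:b}
drop 4:c onto {2:a}
drop 5:a onto {4:c}
drop 6:a onto {5:a}
drop 7:b onto {3:x}
ground layer = {0:b, 1:a}
drop-orders for the pieces not yet dropped (sum over which currently-grounded one goes next):
  1 to go: {6} 1  {7} 1
  2 to go: {3,7} 1  {5,6} 1  {6,7} 2
  3 to go: {0,3,7} 1  {3,6,7} 3  {4,5,6} 1  {5,6,7} 3
  4 to go: {0,3,6,7} 4  {2,4,5,6} 1  {3,5,6,7} 6  {4,5,6,7} 4
  5 to go: {0,3,5,6,7} 10  {1,2,4,5,6} 1  {2,4,5,6,7} 5  {3,4,5,6,7} 10
  6 to go: {0,3,4,5,6,7} 20  {1,2,4,5,6,7} 6  {2,3,4,5,6,7} 15
  if 0:b drops first: 21 orders
  if 1:a drops first: 35 orders
heap linearizations: 56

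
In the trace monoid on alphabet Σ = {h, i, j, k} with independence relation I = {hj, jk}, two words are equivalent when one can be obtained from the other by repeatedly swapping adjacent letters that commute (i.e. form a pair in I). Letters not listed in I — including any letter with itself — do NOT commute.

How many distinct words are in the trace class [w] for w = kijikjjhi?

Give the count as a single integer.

#0=k has no predecessor
#1=i depends on [0:k]
#2=j depends on [1:i]
#3=i depends on [2:j]
#4=k depends on [3:i]
#5=j depends on [3:i]
#6=j depends on [5:j]
#7=h depends on [4:k]
#8=i depends on [6:j, 7:h]
sources: [0:k]
N(rest) = Σ N(rest − s) over sources s of rest; N(one piece) = 1:
  size 1 → [8]=1
  size 2 → [6,8]=1  [7,8]=1
  size 3 → [4,7,8]=1  [5,6,8]=1  [6,7,8]=2
  size 4 → [4,6,7,8]=3  [5,6,7,8]=3
  size 5 → [4,5,6,7,8]=6
  size 6 → [3,4,5,6,7,8]=6
  size 7 → [2,3,4,5,6,7,8]=6
  first=0(k) contributes 6

6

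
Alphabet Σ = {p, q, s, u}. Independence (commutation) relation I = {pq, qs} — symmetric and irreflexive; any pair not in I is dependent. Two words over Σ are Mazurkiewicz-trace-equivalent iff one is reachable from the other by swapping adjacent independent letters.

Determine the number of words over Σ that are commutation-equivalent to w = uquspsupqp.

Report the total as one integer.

#0=u has no predecessor
#1=q depends on [0:u]
#2=u depends on [1:q]
#3=s depends on [2:u]
#4=p depends on [3:s]
#5=s depends on [4:p]
#6=u depends on [5:s]
#7=p depends on [6:u]
#8=q depends on [6:u]
#9=p depends on [7:p]
sources: [0:u]
N(rest) = Σ N(rest − s) over sources s of rest; N(one piece) = 1:
  size 1 → [8]=1  [9]=1
  size 2 → [7,9]=1  [8,9]=2
  size 3 → [7,8,9]=3
  size 4 → [6,7,8,9]=3
  size 5 → [5,6,7,8,9]=3
  size 6 → [4,5,6,7,8,9]=3
  size 7 → [3,4,5,6,7,8,9]=3
  size 8 → [2,3,4,5,6,7,8,9]=3
  first=0(u) contributes 3

3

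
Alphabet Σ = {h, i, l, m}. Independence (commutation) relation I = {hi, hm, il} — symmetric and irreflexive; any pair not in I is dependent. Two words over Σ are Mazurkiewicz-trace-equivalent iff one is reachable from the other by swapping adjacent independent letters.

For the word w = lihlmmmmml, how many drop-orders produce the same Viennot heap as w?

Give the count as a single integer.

drop 0:l onto floor
drop 1:i onto floor
drop 2:h onto {0:l}
drop 3:l onto {2:h}
drop 4:m onto {1:i, 3:l}
drop 5:m onto {4:m}
drop 6:m onto {5:m}
drop 7:m onto {6:m}
drop 8:m onto {7:m}
drop 9:l onto {8:m}
ground layer = {0:l, 1:i}
drop-orders for the pieces not yet dropped (sum over which currently-grounded one goes next):
  1 to go: {9} 1
  2 to go: {8,9} 1
  3 to go: {7,8,9} 1
  4 to go: {6,7,8,9} 1
  5 to go: {5,6,7,8,9} 1
  6 to go: {4,5,6,7,8,9} 1
  7 to go: {1,4,5,6,7,8,9} 1  {3,4,5,6,7,8,9} 1
  8 to go: {1,3,4,5,6,7,8,9} 2  {2,3,4,5,6,7,8,9} 1
  if 0:l drops first: 3 orders
  if 1:i drops first: 1 orders
heap linearizations: 4

4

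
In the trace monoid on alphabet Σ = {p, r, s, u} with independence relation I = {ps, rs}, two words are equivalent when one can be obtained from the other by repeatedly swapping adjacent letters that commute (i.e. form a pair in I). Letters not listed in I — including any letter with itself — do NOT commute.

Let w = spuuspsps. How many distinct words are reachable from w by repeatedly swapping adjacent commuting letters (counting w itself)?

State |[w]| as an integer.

20

0(s) covers ∅
1(p) covers ∅
2(u) covers 0:s, 1:p
3(u) covers 2:u
4(s) covers 3:u
5(p) covers 3:u
6(s) covers 4:s
7(p) covers 5:p
8(s) covers 6:s
floor of heap: 0:s, 1:p
completions by unplaced set U, small U first (add the entries for U minus each lowest piece of U):
  |U|=1: {7}:1  {8}:1
  |U|=2: {5,7}:1  {6,8}:1  {7,8}:2
  |U|=3: {4,6,8}:1  {5,7,8}:3  {6,7,8}:3
  |U|=4: {4,6,7,8}:4  {5,6,7,8}:6
  |U|=5: {4,5,6,7,8}:10
  |U|=6: {3,4,5,6,7,8}:10
  |U|=7: {2,3,4,5,6,7,8}:10
  start at 0(s): 10
  start at 1(p): 10
sum over floor = 20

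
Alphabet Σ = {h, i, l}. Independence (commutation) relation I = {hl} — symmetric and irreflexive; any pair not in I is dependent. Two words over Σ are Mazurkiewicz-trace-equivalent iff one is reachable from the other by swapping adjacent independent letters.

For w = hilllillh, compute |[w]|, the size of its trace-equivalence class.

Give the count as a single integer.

3

piece 0:h — minimal
piece 1:i rests on {0:h}
piece 2:l rests on {1:i}
piece 3:l rests on {2:l}
piece 4:l rests on {3:l}
piece 5:i rests on {4:l}
piece 6:l rests on {5:i}
piece 7:l rests on {6:l}
piece 8:h rests on {5:i}
minimal pieces: {0:h}
ways to finish when only these pieces remain (= sum over removing one remaining piece with nothing left below it):
  1 left: {7}→1  {8}→1
  2 left: {6,7}→1  {7,8}→2
  3 left: {6,7,8}→3
  4 left: {5,6,7,8}→3
  5 left: {4,5,6,7,8}→3
  6 left: {3,4,5,6,7,8}→3
  7 left: {2,3,4,5,6,7,8}→3
  placing 0:h first → 3 extensions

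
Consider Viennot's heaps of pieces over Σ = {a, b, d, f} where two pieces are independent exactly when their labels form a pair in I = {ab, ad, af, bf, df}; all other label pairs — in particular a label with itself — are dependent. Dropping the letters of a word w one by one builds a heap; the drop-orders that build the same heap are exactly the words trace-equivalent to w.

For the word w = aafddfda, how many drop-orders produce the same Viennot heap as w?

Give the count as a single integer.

0(a) covers ∅
1(a) covers 0:a
2(f) covers ∅
3(d) covers ∅
4(d) covers 3:d
5(f) covers 2:f
6(d) covers 4:d
7(a) covers 1:a
floor of heap: 0:a, 2:f, 3:d
completions by unplaced set U, small U first (add the entries for U minus each lowest piece of U):
  |U|=1: {5}:1  {6}:1  {7}:1
  |U|=2: {1,7}:1  {2,5}:1  {4,6}:1  {5,6}:2  {5,7}:2  {6,7}:2
  |U|=3: {0,1,7}:1  {1,5,7}:3  {1,6,7}:3  {2,5,6}:3  {2,5,7}:3  {3,4,6}:1  {4,5,6}:3  {4,6,7}:3  {5,6,7}:6
  |U|=4: {0,1,5,7}:4  {0,1,6,7}:4  {1,2,5,7}:6  {1,4,6,7}:6  {1,5,6,7}:12  {2,4,5,6}:6  {2,5,6,7}:12  {3,4,5,6}:4  {3,4,6,7}:4  {4,5,6,7}:12
  |U|=5: {0,1,2,5,7}:10  {0,1,4,6,7}:10  {0,1,5,6,7}:20  {1,2,5,6,7}:30  {1,3,4,6,7}:10  {1,4,5,6,7}:30  {2,3,4,5,6}:10  {2,4,5,6,7}:30  {3,4,5,6,7}:20
  |U|=6: {0,1,2,5,6,7}:60  {0,1,3,4,6,7}:20  {0,1,4,5,6,7}:60  {1,2,4,5,6,7}:90  {1,3,4,5,6,7}:60  {2,3,4,5,6,7}:60
  start at 0(a): 210
  start at 2(f): 140
  start at 3(d): 210
sum over floor = 560

560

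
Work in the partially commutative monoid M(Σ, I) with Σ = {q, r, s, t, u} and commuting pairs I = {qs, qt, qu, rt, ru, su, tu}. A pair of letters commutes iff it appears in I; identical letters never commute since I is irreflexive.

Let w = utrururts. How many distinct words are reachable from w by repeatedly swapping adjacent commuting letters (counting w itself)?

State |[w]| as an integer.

840

piece 0:u — minimal
piece 1:t — minimal
piece 2:r — minimal
piece 3:u rests on {0:u}
piece 4:r rests on {2:r}
piece 5:u rests on {3:u}
piece 6:r rests on {4:r}
piece 7:t rests on {1:t}
piece 8:s rests on {6:r, 7:t}
minimal pieces: {0:u, 1:t, 2:r}
ways to finish when only these pieces remain (= sum over removing one remaining piece with nothing left below it):
  1 left: {5}→1  {8}→1
  2 left: {3,5}→1  {5,8}→2  {6,8}→1  {7,8}→1
  3 left: {0,3,5}→1  {1,7,8}→1  {3,5,8}→3  {4,6,8}→1  {5,6,8}→3  {5,7,8}→3  {6,7,8}→2
  4 left: {0,3,5,8}→4  {1,5,7,8}→4  {1,6,7,8}→3  {2,4,6,8}→1  {3,5,6,8}→6  {3,5,7,8}→6  {4,5,6,8}→4  {4,6,7,8}→3  {5,6,7,8}→8
  5 left: {0,3,5,6,8}→10  {0,3,5,7,8}→10  {1,3,5,7,8}→10  {1,4,6,7,8}→6  {1,5,6,7,8}→15  {2,4,5,6,8}→5  {2,4,6,7,8}→4  {3,4,5,6,8}→10  {3,5,6,7,8}→20  {4,5,6,7,8}→15
  6 left: {0,1,3,5,7,8}→20  {0,3,4,5,6,8}→20  {0,3,5,6,7,8}→40  {1,2,4,6,7,8}→10  {1,3,5,6,7,8}→45  {1,4,5,6,7,8}→36  {2,3,4,5,6,8}→15  {2,4,5,6,7,8}→24  {3,4,5,6,7,8}→45
  7 left: {0,1,3,5,6,7,8}→105  {0,2,3,4,5,6,8}→35  {0,3,4,5,6,7,8}→105  {1,2,4,5,6,7,8}→70  {1,3,4,5,6,7,8}→126  {2,3,4,5,6,7,8}→84
  placing 0:u first → 280 extensions
  placing 1:t first → 224 extensions
  placing 2:r first → 336 extensions
total linear extensions = 840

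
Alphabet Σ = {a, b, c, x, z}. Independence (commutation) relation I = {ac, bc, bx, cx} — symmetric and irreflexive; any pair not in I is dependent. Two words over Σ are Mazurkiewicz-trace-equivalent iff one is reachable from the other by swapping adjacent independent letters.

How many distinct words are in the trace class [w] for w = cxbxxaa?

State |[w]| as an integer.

28

drop 0:c onto floor
drop 1:x onto floor
drop 2:b onto floor
drop 3:x onto {1:x}
drop 4:x onto {3:x}
drop 5:a onto {2:b, 4:x}
drop 6:a onto {5:a}
ground layer = {0:c, 1:x, 2:b}
drop-orders for the pieces not yet dropped (sum over which currently-grounded one goes next):
  1 to go: {0} 1  {6} 1
  2 to go: {0,6} 2  {5,6} 1
  3 to go: {0,5,6} 3  {2,5,6} 1  {4,5,6} 1
  4 to go: {0,2,5,6} 4  {0,4,5,6} 4  {2,4,5,6} 2  {3,4,5,6} 1
  5 to go: {0,2,4,5,6} 10  {0,3,4,5,6} 5  {1,3,4,5,6} 1  {2,3,4,5,6} 3
  if 0:c drops first: 4 orders
  if 1:x drops first: 18 orders
  if 2:b drops first: 6 orders
heap linearizations: 28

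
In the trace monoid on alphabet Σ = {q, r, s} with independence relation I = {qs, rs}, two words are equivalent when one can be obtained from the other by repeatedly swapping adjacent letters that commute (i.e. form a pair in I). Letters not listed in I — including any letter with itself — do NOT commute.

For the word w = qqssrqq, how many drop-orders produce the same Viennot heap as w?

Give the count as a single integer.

drop 0:q onto floor
drop 1:q onto {0:q}
drop 2:s onto floor
drop 3:s onto {2:s}
drop 4:r onto {1:q}
drop 5:q onto {4:r}
drop 6:q onto {5:q}
ground layer = {0:q, 2:s}
drop-orders for the pieces not yet dropped (sum over which currently-grounded one goes next):
  1 to go: {3} 1  {6} 1
  2 to go: {2,3} 1  {3,6} 2  {5,6} 1
  3 to go: {2,3,6} 3  {3,5,6} 3  {4,5,6} 1
  4 to go: {1,4,5,6} 1  {2,3,5,6} 6  {3,4,5,6} 4
  5 to go: {0,1,4,5,6} 1  {1,3,4,5,6} 5  {2,3,4,5,6} 10
  if 0:q drops first: 15 orders
  if 2:s drops first: 6 orders
heap linearizations: 21

21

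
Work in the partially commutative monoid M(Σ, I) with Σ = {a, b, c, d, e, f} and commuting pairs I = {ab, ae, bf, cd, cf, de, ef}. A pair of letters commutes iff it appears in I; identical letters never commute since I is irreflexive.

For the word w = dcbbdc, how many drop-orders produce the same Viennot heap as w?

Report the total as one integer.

4

drop 0:d onto floor
drop 1:c onto floor
drop 2:b onto {0:d, 1:c}
drop 3:b onto {2:b}
drop 4:d onto {3:b}
drop 5:c onto {3:b}
ground layer = {0:d, 1:c}
drop-orders for the pieces not yet dropped (sum over which currently-grounded one goes next):
  1 to go: {4} 1  {5} 1
  2 to go: {4,5} 2
  3 to go: {3,4,5} 2
  4 to go: {2,3,4,5} 2
  if 0:d drops first: 2 orders
  if 1:c drops first: 2 orders
heap linearizations: 4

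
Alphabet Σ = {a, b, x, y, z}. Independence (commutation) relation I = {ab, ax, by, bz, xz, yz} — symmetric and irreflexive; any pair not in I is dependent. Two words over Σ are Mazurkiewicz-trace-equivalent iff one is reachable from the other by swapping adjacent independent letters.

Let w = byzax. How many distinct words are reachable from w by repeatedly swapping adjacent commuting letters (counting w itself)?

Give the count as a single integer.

16

piece 0:b — minimal
piece 1:y — minimal
piece 2:z — minimal
piece 3:a rests on {1:y, 2:z}
piece 4:x rests on {0:b, 1:y}
minimal pieces: {0:b, 1:y, 2:z}
ways to finish when only these pieces remain (= sum over removing one remaining piece with nothing left below it):
  1 left: {3}→1  {4}→1
  2 left: {0,4}→1  {2,3}→1  {3,4}→2
  3 left: {0,3,4}→3  {1,3,4}→2  {2,3,4}→3
  placing 0:b first → 5 extensions
  placing 1:y first → 6 extensions
  placing 2:z first → 5 extensions
total linear extensions = 16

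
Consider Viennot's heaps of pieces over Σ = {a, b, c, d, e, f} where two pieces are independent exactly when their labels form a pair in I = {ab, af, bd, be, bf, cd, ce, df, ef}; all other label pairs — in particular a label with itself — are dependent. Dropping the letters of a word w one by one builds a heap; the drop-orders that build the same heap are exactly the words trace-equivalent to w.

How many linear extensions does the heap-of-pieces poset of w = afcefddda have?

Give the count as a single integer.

drop 0:a onto floor
drop 1:f onto floor
drop 2:c onto {0:a, 1:f}
drop 3:e onto {0:a}
drop 4:f onto {2:c}
drop 5:d onto {3:e}
drop 6:d onto {5:d}
drop 7:d onto {6:d}
drop 8:a onto {2:c, 7:d}
ground layer = {0:a, 1:f}
drop-orders for the pieces not yet dropped (sum over which currently-grounded one goes next):
  1 to go: {4} 1  {8} 1
  2 to go: {4,8} 2  {7,8} 1
  3 to go: {2,4,8} 2  {4,7,8} 3  {6,7,8} 1
  4 to go: {1,2,4,8} 2  {2,4,7,8} 5  {4,6,7,8} 4  {5,6,7,8} 1
  5 to go: {1,2,4,7,8} 7  {2,4,6,7,8} 9  {3,5,6,7,8} 1  {4,5,6,7,8} 5
  6 to go: {1,2,4,6,7,8} 16  {2,4,5,6,7,8} 14  {3,4,5,6,7,8} 6
  7 to go: {1,2,4,5,6,7,8} 30  {2,3,4,5,6,7,8} 20
  if 0:a drops first: 50 orders
  if 1:f drops first: 20 orders
heap linearizations: 70

70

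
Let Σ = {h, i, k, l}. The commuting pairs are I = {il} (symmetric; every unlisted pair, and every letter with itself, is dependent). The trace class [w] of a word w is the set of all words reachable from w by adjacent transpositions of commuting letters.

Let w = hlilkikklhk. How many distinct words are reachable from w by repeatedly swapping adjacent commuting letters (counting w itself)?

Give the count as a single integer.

3

#0=h has no predecessor
#1=l depends on [0:h]
#2=i depends on [0:h]
#3=l depends on [1:l]
#4=k depends on [2:i, 3:l]
#5=i depends on [4:k]
#6=k depends on [5:i]
#7=k depends on [6:k]
#8=l depends on [7:k]
#9=h depends on [8:l]
#10=k depends on [9:h]
sources: [0:h]
N(rest) = Σ N(rest − s) over sources s of rest; N(one piece) = 1:
  size 1 → [10]=1
  size 2 → [9,10]=1
  size 3 → [8,9,10]=1
  size 4 → [7,8,9,10]=1
  size 5 → [6,7,8,9,10]=1
  size 6 → [5,6,7,8,9,10]=1
  size 7 → [4,5,6,7,8,9,10]=1
  size 8 → [2,4,5,6,7,8,9,10]=1  [3,4,5,6,7,8,9,10]=1
  size 9 → [1,3,4,5,6,7,8,9,10]=1  [2,3,4,5,6,7,8,9,10]=2
  first=0(h) contributes 3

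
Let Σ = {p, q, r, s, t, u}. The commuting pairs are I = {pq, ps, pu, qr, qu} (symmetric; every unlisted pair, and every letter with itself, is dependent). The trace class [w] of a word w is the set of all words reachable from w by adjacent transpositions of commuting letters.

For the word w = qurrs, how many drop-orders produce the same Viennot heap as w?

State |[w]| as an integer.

4

#0=q has no predecessor
#1=u has no predecessor
#2=r depends on [1:u]
#3=r depends on [2:r]
#4=s depends on [0:q, 3:r]
sources: [0:q, 1:u]
N(rest) = Σ N(rest − s) over sources s of rest; N(one piece) = 1:
  size 1 → [4]=1
  size 2 → [0,4]=1  [3,4]=1
  size 3 → [0,3,4]=2  [2,3,4]=1
  first=0(q) contributes 1
  first=1(u) contributes 3
|[w]| = 4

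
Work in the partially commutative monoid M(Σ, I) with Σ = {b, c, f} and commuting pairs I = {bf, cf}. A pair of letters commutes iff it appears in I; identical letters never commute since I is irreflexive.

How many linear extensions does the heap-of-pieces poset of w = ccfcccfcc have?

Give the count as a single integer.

piece 0:c — minimal
piece 1:c rests on {0:c}
piece 2:f — minimal
piece 3:c rests on {1:c}
piece 4:c rests on {3:c}
piece 5:c rests on {4:c}
piece 6:f rests on {2:f}
piece 7:c rests on {5:c}
piece 8:c rests on {7:c}
minimal pieces: {0:c, 2:f}
ways to finish when only these pieces remain (= sum over removing one remaining piece with nothing left below it):
  1 left: {6}→1  {8}→1
  2 left: {2,6}→1  {6,8}→2  {7,8}→1
  3 left: {2,6,8}→3  {5,7,8}→1  {6,7,8}→3
  4 left: {2,6,7,8}→6  {4,5,7,8}→1  {5,6,7,8}→4
  5 left: {2,5,6,7,8}→10  {3,4,5,7,8}→1  {4,5,6,7,8}→5
  6 left: {1,3,4,5,7,8}→1  {2,4,5,6,7,8}→15  {3,4,5,6,7,8}→6
  7 left: {0,1,3,4,5,7,8}→1  {1,3,4,5,6,7,8}→7  {2,3,4,5,6,7,8}→21
  placing 0:c first → 28 extensions
  placing 2:f first → 8 extensions
total linear extensions = 36

36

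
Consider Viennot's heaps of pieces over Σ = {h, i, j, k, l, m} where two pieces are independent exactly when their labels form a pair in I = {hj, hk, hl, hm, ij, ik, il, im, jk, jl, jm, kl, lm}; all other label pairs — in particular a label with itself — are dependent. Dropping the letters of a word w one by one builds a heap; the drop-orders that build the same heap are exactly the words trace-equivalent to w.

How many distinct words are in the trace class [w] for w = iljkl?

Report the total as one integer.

0(i) covers ∅
1(l) covers ∅
2(j) covers ∅
3(k) covers ∅
4(l) covers 1:l
floor of heap: 0:i, 1:l, 2:j, 3:k
completions by unplaced set U, small U first (add the entries for U minus each lowest piece of U):
  |U|=1: {0}:1  {2}:1  {3}:1  {4}:1
  |U|=2: {0,2}:2  {0,3}:2  {0,4}:2  {1,4}:1  {2,3}:2  {2,4}:2  {3,4}:2
  |U|=3: {0,1,4}:3  {0,2,3}:6  {0,2,4}:6  {0,3,4}:6  {1,2,4}:3  {1,3,4}:3  {2,3,4}:6
  start at 0(i): 12
  start at 1(l): 24
  start at 2(j): 12
  start at 3(k): 12
sum over floor = 60

60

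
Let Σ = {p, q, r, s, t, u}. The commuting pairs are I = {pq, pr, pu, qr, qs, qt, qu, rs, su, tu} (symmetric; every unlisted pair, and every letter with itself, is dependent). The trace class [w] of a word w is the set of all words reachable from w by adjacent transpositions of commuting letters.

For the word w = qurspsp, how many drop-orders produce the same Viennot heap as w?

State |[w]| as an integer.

105

piece 0:q — minimal
piece 1:u — minimal
piece 2:r rests on {1:u}
piece 3:s — minimal
piece 4:p rests on {3:s}
piece 5:s rests on {4:p}
piece 6:p rests on {5:s}
minimal pieces: {0:q, 1:u, 3:s}
ways to finish when only these pieces remain (= sum over removing one remaining piece with nothing left below it):
  1 left: {0}→1  {2}→1  {6}→1
  2 left: {0,2}→2  {0,6}→2  {1,2}→1  {2,6}→2  {5,6}→1
  3 left: {0,1,2}→3  {0,2,6}→6  {0,5,6}→3  {1,2,6}→3  {2,5,6}→3  {4,5,6}→1
  4 left: {0,1,2,6}→12  {0,2,5,6}→12  {0,4,5,6}→4  {1,2,5,6}→6  {2,4,5,6}→4  {3,4,5,6}→1
  5 left: {0,1,2,5,6}→30  {0,2,4,5,6}→20  {0,3,4,5,6}→5  {1,2,4,5,6}→10  {2,3,4,5,6}→5
  placing 0:q first → 15 extensions
  placing 1:u first → 30 extensions
  placing 3:s first → 60 extensions
total linear extensions = 105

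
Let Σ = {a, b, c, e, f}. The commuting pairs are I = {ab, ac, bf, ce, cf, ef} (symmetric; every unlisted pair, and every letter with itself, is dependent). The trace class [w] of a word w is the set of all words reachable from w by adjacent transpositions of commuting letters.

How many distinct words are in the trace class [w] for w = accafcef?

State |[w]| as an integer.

168

piece 0:a — minimal
piece 1:c — minimal
piece 2:c rests on {1:c}
piece 3:a rests on {0:a}
piece 4:f rests on {3:a}
piece 5:c rests on {2:c}
piece 6:e rests on {3:a}
piece 7:f rests on {4:f}
minimal pieces: {0:a, 1:c}
ways to finish when only these pieces remain (= sum over removing one remaining piece with nothing left below it):
  1 left: {5}→1  {6}→1  {7}→1
  2 left: {2,5}→1  {4,7}→1  {5,6}→2  {5,7}→2  {6,7}→2
  3 left: {1,2,5}→1  {2,5,6}→3  {2,5,7}→3  {4,5,7}→3  {4,6,7}→3  {5,6,7}→6
  4 left: {1,2,5,6}→4  {1,2,5,7}→4  {2,4,5,7}→6  {2,5,6,7}→12  {3,4,6,7}→3  {4,5,6,7}→12
  5 left: {0,3,4,6,7}→3  {1,2,4,5,7}→10  {1,2,5,6,7}→20  {2,4,5,6,7}→30  {3,4,5,6,7}→15
  6 left: {0,3,4,5,6,7}→18  {1,2,4,5,6,7}→60  {2,3,4,5,6,7}→45
  placing 0:a first → 105 extensions
  placing 1:c first → 63 extensions
total linear extensions = 168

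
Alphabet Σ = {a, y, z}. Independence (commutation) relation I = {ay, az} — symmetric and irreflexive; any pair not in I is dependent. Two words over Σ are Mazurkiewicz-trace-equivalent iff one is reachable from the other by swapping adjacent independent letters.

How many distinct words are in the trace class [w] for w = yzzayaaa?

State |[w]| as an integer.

#0=y has no predecessor
#1=z depends on [0:y]
#2=z depends on [1:z]
#3=a has no predecessor
#4=y depends on [2:z]
#5=a depends on [3:a]
#6=a depends on [5:a]
#7=a depends on [6:a]
sources: [0:y, 3:a]
N(rest) = Σ N(rest − s) over sources s of rest; N(one piece) = 1:
  size 1 → [4]=1  [7]=1
  size 2 → [2,4]=1  [4,7]=2  [6,7]=1
  size 3 → [1,2,4]=1  [2,4,7]=3  [4,6,7]=3  [5,6,7]=1
  size 4 → [0,1,2,4]=1  [1,2,4,7]=4  [2,4,6,7]=6  [3,5,6,7]=1  [4,5,6,7]=4
  size 5 → [0,1,2,4,7]=5  [1,2,4,6,7]=10  [2,4,5,6,7]=10  [3,4,5,6,7]=5
  size 6 → [0,1,2,4,6,7]=15  [1,2,4,5,6,7]=20  [2,3,4,5,6,7]=15
  first=0(y) contributes 35
  first=3(a) contributes 35
|[w]| = 70

70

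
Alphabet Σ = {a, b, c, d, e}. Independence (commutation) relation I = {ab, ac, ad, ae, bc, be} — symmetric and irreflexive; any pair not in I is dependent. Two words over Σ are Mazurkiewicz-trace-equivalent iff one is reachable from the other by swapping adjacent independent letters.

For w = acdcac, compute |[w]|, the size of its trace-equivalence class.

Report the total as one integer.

#0=a has no predecessor
#1=c has no predecessor
#2=d depends on [1:c]
#3=c depends on [2:d]
#4=a depends on [0:a]
#5=c depends on [3:c]
sources: [0:a, 1:c]
N(rest) = Σ N(rest − s) over sources s of rest; N(one piece) = 1:
  size 1 → [4]=1  [5]=1
  size 2 → [0,4]=1  [3,5]=1  [4,5]=2
  size 3 → [0,4,5]=3  [2,3,5]=1  [3,4,5]=3
  size 4 → [0,3,4,5]=6  [1,2,3,5]=1  [2,3,4,5]=4
  first=0(a) contributes 5
  first=1(c) contributes 10
|[w]| = 15

15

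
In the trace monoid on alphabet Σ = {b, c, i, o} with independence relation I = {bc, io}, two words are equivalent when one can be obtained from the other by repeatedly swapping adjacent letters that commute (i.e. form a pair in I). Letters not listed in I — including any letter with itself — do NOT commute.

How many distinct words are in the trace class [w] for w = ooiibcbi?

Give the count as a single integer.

18

piece 0:o — minimal
piece 1:o rests on {0:o}
piece 2:i — minimal
piece 3:i rests on {2:i}
piece 4:b rests on {1:o, 3:i}
piece 5:c rests on {1:o, 3:i}
piece 6:b rests on {4:b}
piece 7:i rests on {5:c, 6:b}
minimal pieces: {0:o, 2:i}
ways to finish when only these pieces remain (= sum over removing one remaining piece with nothing left below it):
  1 left: {7}→1
  2 left: {5,7}→1  {6,7}→1
  3 left: {4,6,7}→1  {5,6,7}→2
  4 left: {4,5,6,7}→3
  5 left: {1,4,5,6,7}→3  {3,4,5,6,7}→3
  6 left: {0,1,4,5,6,7}→3  {1,3,4,5,6,7}→6  {2,3,4,5,6,7}→3
  placing 0:o first → 9 extensions
  placing 2:i first → 9 extensions
total linear extensions = 18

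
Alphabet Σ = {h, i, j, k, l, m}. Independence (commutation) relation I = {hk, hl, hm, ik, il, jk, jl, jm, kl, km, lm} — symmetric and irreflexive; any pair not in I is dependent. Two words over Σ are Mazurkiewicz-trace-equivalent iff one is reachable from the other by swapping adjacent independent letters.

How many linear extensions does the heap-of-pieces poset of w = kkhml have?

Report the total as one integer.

60

#0=k has no predecessor
#1=k depends on [0:k]
#2=h has no predecessor
#3=m has no predecessor
#4=l has no predecessor
sources: [0:k, 2:h, 3:m, 4:l]
N(rest) = Σ N(rest − s) over sources s of rest; N(one piece) = 1:
  size 1 → [1]=1  [2]=1  [3]=1  [4]=1
  size 2 → [0,1]=1  [1,2]=2  [1,3]=2  [1,4]=2  [2,3]=2  [2,4]=2  [3,4]=2
  size 3 → [0,1,2]=3  [0,1,3]=3  [0,1,4]=3  [1,2,3]=6  [1,2,4]=6  [1,3,4]=6  [2,3,4]=6
  first=0(k) contributes 24
  first=2(h) contributes 12
  first=3(m) contributes 12
  first=4(l) contributes 12
|[w]| = 60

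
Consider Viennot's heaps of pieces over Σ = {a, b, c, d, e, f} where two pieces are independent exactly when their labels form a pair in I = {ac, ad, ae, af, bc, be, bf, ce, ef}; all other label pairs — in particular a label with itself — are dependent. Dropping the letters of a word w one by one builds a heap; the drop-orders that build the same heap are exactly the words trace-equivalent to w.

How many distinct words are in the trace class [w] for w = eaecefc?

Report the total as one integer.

drop 0:e onto floor
drop 1:a onto floor
drop 2:e onto {0:e}
drop 3:c onto floor
drop 4:e onto {2:e}
drop 5:f onto {3:c}
drop 6:c onto {5:f}
ground layer = {0:e, 1:a, 3:c}
drop-orders for the pieces not yet dropped (sum over which currently-grounded one goes next):
  1 to go: {1} 1  {4} 1  {6} 1
  2 to go: {1,4} 2  {1,6} 2  {2,4} 1  {4,6} 2  {5,6} 1
  3 to go: {0,2,4} 1  {1,2,4} 3  {1,4,6} 6  {1,5,6} 3  {2,4,6} 3  {3,5,6} 1  {4,5,6} 3
  4 to go: {0,1,2,4} 4  {0,2,4,6} 4  {1,2,4,6} 12  {1,3,5,6} 4  {1,4,5,6} 12  {2,4,5,6} 6  {3,4,5,6} 4
  5 to go: {0,1,2,4,6} 20  {0,2,4,5,6} 10  {1,2,4,5,6} 30  {1,3,4,5,6} 20  {2,3,4,5,6} 10
  if 0:e drops first: 60 orders
  if 1:a drops first: 20 orders
  if 3:c drops first: 60 orders
heap linearizations: 140

140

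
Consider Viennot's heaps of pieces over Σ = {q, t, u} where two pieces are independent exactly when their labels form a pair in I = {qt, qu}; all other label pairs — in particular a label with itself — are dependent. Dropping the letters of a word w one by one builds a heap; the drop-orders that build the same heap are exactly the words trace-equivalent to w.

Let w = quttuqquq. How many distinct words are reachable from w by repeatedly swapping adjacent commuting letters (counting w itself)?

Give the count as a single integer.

0(q) covers ∅
1(u) covers ∅
2(t) covers 1:u
3(t) covers 2:t
4(u) covers 3:t
5(q) covers 0:q
6(q) covers 5:q
7(u) covers 4:u
8(q) covers 6:q
floor of heap: 0:q, 1:u
completions by unplaced set U, small U first (add the entries for U minus each lowest piece of U):
  |U|=1: {7}:1  {8}:1
  |U|=2: {4,7}:1  {6,8}:1  {7,8}:2
  |U|=3: {3,4,7}:1  {4,7,8}:3  {5,6,8}:1  {6,7,8}:3
  |U|=4: {0,5,6,8}:1  {2,3,4,7}:1  {3,4,7,8}:4  {4,6,7,8}:6  {5,6,7,8}:4
  |U|=5: {0,5,6,7,8}:5  {1,2,3,4,7}:1  {2,3,4,7,8}:5  {3,4,6,7,8}:10  {4,5,6,7,8}:10
  |U|=6: {0,4,5,6,7,8}:15  {1,2,3,4,7,8}:6  {2,3,4,6,7,8}:15  {3,4,5,6,7,8}:20
  |U|=7: {0,3,4,5,6,7,8}:35  {1,2,3,4,6,7,8}:21  {2,3,4,5,6,7,8}:35
  start at 0(q): 56
  start at 1(u): 70
sum over floor = 126

126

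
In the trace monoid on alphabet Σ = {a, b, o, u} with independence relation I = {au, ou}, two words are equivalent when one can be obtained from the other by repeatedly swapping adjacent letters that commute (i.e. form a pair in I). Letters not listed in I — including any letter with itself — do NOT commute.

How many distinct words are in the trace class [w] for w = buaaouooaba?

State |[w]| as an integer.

drop 0:b onto floor
drop 1:u onto {0:b}
drop 2:a onto {0:b}
drop 3:a onto {2:a}
drop 4:o onto {3:a}
drop 5:u onto {1:u}
drop 6:o onto {4:o}
drop 7:o onto {6:o}
drop 8:a onto {7:o}
drop 9:b onto {5:u, 8:a}
drop 10:a onto {9:b}
ground layer = {0:b}
drop-orders for the pieces not yet dropped (sum over which currently-grounded one goes next):
  1 to go: {10} 1
  2 to go: {9,10} 1
  3 to go: {5,9,10} 1  {8,9,10} 1
  4 to go: {1,5,9,10} 1  {5,8,9,10} 2  {7,8,9,10} 1
  5 to go: {1,5,8,9,10} 3  {5,7,8,9,10} 3  {6,7,8,9,10} 1
  6 to go: {1,5,7,8,9,10} 6  {4,6,7,8,9,10} 1  {5,6,7,8,9,10} 4
  7 to go: {1,5,6,7,8,9,10} 10  {3,4,6,7,8,9,10} 1  {4,5,6,7,8,9,10} 5
  8 to go: {1,4,5,6,7,8,9,10} 15  {2,3,4,6,7,8,9,10} 1  {3,4,5,6,7,8,9,10} 6
  9 to go: {1,3,4,5,6,7,8,9,10} 21  {2,3,4,5,6,7,8,9,10} 7
  if 0:b drops first: 28 orders

28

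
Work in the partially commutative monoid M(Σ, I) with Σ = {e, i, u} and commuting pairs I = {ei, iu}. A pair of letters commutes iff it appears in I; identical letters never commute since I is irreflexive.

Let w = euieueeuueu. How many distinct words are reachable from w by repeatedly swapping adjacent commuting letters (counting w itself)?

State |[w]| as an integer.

11

0(e) covers ∅
1(u) covers 0:e
2(i) covers ∅
3(e) covers 1:u
4(u) covers 3:e
5(e) covers 4:u
6(e) covers 5:e
7(u) covers 6:e
8(u) covers 7:u
9(e) covers 8:u
10(u) covers 9:e
floor of heap: 0:e, 2:i
completions by unplaced set U, small U first (add the entries for U minus each lowest piece of U):
  |U|=1: {2}:1  {10}:1
  |U|=2: {2,10}:2  {9,10}:1
  |U|=3: {2,9,10}:3  {8,9,10}:1
  |U|=4: {2,8,9,10}:4  {7,8,9,10}:1
  |U|=5: {2,7,8,9,10}:5  {6,7,8,9,10}:1
  |U|=6: {2,6,7,8,9,10}:6  {5,6,7,8,9,10}:1
  |U|=7: {2,5,6,7,8,9,10}:7  {4,5,6,7,8,9,10}:1
  |U|=8: {2,4,5,6,7,8,9,10}:8  {3,4,5,6,7,8,9,10}:1
  |U|=9: {1,3,4,5,6,7,8,9,10}:1  {2,3,4,5,6,7,8,9,10}:9
  start at 0(e): 10
  start at 2(i): 1
sum over floor = 11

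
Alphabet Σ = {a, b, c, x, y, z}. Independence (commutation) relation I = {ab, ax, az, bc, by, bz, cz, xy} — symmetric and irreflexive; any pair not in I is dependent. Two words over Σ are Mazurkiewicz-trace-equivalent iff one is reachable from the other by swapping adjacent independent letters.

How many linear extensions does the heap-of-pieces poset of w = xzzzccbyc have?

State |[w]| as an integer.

piece 0:x — minimal
piece 1:z rests on {0:x}
piece 2:z rests on {1:z}
piece 3:z rests on {2:z}
piece 4:c rests on {0:x}
piece 5:c rests on {4:c}
piece 6:b rests on {0:x}
piece 7:y rests on {3:z, 5:c}
piece 8:c rests on {7:y}
minimal pieces: {0:x}
ways to finish when only these pieces remain (= sum over removing one remaining piece with nothing left below it):
  1 left: {6}→1  {8}→1
  2 left: {6,8}→2  {7,8}→1
  3 left: {3,7,8}→1  {5,7,8}→1  {6,7,8}→3
  4 left: {2,3,7,8}→1  {3,5,7,8}→2  {3,6,7,8}→4  {4,5,7,8}→1  {5,6,7,8}→4
  5 left: {1,2,3,7,8}→1  {2,3,5,7,8}→3  {2,3,6,7,8}→5  {3,4,5,7,8}→3  {3,5,6,7,8}→10  {4,5,6,7,8}→5
  6 left: {1,2,3,5,7,8}→4  {1,2,3,6,7,8}→6  {2,3,4,5,7,8}→6  {2,3,5,6,7,8}→18  {3,4,5,6,7,8}→18
  7 left: {1,2,3,4,5,7,8}→10  {1,2,3,5,6,7,8}→28  {2,3,4,5,6,7,8}→42
  placing 0:x first → 80 extensions

80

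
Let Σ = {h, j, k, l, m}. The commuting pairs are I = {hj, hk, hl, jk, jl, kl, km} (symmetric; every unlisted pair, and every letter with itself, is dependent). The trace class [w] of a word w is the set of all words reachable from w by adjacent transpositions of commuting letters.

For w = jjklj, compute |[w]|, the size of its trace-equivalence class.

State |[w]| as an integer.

0(j) covers ∅
1(j) covers 0:j
2(k) covers ∅
3(l) covers ∅
4(j) covers 1:j
floor of heap: 0:j, 2:k, 3:l
completions by unplaced set U, small U first (add the entries for U minus each lowest piece of U):
  |U|=1: {2}:1  {3}:1  {4}:1
  |U|=2: {1,4}:1  {2,3}:2  {2,4}:2  {3,4}:2
  |U|=3: {0,1,4}:1  {1,2,4}:3  {1,3,4}:3  {2,3,4}:6
  start at 0(j): 12
  start at 2(k): 4
  start at 3(l): 4
sum over floor = 20

20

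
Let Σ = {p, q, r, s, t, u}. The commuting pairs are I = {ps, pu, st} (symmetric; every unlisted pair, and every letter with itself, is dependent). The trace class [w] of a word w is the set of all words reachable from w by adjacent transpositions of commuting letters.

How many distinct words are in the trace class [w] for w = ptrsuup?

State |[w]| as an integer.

4

piece 0:p — minimal
piece 1:t rests on {0:p}
piece 2:r rests on {1:t}
piece 3:s rests on {2:r}
piece 4:u rests on {3:s}
piece 5:u rests on {4:u}
piece 6:p rests on {2:r}
minimal pieces: {0:p}
ways to finish when only these pieces remain (= sum over removing one remaining piece with nothing left below it):
  1 left: {5}→1  {6}→1
  2 left: {4,5}→1  {5,6}→2
  3 left: {3,4,5}→1  {4,5,6}→3
  4 left: {3,4,5,6}→4
  5 left: {2,3,4,5,6}→4
  placing 0:p first → 4 extensions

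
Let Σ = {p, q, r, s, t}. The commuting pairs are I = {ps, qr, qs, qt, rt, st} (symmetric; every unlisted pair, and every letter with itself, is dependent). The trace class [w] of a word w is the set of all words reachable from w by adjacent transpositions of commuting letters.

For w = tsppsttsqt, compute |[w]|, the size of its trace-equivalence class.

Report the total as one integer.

#0=t has no predecessor
#1=s has no predecessor
#2=p depends on [0:t]
#3=p depends on [2:p]
#4=s depends on [1:s]
#5=t depends on [3:p]
#6=t depends on [5:t]
#7=s depends on [4:s]
#8=q depends on [3:p]
#9=t depends on [6:t]
sources: [0:t, 1:s]
N(rest) = Σ N(rest − s) over sources s of rest; N(one piece) = 1:
  size 1 → [7]=1  [8]=1  [9]=1
  size 2 → [4,7]=1  [6,9]=1  [7,8]=2  [7,9]=2  [8,9]=2
  size 3 → [1,4,7]=1  [4,7,8]=3  [4,7,9]=3  [5,6,9]=1  [6,7,9]=3  [6,8,9]=3  [7,8,9]=6
  size 4 → [1,4,7,8]=4  [1,4,7,9]=4  [4,6,7,9]=6  [4,7,8,9]=12  [5,6,7,9]=4  [5,6,8,9]=4  [6,7,8,9]=12
  size 5 → [1,4,6,7,9]=10  [1,4,7,8,9]=20  [3,5,6,8,9]=4  [4,5,6,7,9]=10  [4,6,7,8,9]=30  [5,6,7,8,9]=20
  size 6 → [1,4,5,6,7,9]=20  [1,4,6,7,8,9]=60  [2,3,5,6,8,9]=4  [3,5,6,7,8,9]=24  [4,5,6,7,8,9]=60
  size 7 → [0,2,3,5,6,8,9]=4  [1,4,5,6,7,8,9]=140  [2,3,5,6,7,8,9]=28  [3,4,5,6,7,8,9]=84
  size 8 → [0,2,3,5,6,7,8,9]=32  [1,3,4,5,6,7,8,9]=224  [2,3,4,5,6,7,8,9]=112
  first=0(t) contributes 336
  first=1(s) contributes 144
|[w]| = 480

480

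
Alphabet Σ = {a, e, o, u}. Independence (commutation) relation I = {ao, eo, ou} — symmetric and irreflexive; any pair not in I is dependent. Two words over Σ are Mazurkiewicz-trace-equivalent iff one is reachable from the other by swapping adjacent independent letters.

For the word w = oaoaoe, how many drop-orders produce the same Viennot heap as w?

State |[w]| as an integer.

piece 0:o — minimal
piece 1:a — minimal
piece 2:o rests on {0:o}
piece 3:a rests on {1:a}
piece 4:o rests on {2:o}
piece 5:e rests on {3:a}
minimal pieces: {0:o, 1:a}
ways to finish when only these pieces remain (= sum over removing one remaining piece with nothing left below it):
  1 left: {4}→1  {5}→1
  2 left: {2,4}→1  {3,5}→1  {4,5}→2
  3 left: {0,2,4}→1  {1,3,5}→1  {2,4,5}→3  {3,4,5}→3
  4 left: {0,2,4,5}→4  {1,3,4,5}→4  {2,3,4,5}→6
  placing 0:o first → 10 extensions
  placing 1:a first → 10 extensions
total linear extensions = 20

20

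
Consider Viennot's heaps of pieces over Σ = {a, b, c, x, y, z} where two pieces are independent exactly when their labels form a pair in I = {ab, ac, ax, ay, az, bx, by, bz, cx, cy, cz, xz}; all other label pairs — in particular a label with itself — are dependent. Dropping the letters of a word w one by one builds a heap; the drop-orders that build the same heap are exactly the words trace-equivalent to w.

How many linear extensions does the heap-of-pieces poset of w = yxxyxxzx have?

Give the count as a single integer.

4

0(y) covers ∅
1(x) covers 0:y
2(x) covers 1:x
3(y) covers 2:x
4(x) covers 3:y
5(x) covers 4:x
6(z) covers 3:y
7(x) covers 5:x
floor of heap: 0:y
completions by unplaced set U, small U first (add the entries for U minus each lowest piece of U):
  |U|=1: {6}:1  {7}:1
  |U|=2: {5,7}:1  {6,7}:2
  |U|=3: {4,5,7}:1  {5,6,7}:3
  |U|=4: {4,5,6,7}:4
  |U|=5: {3,4,5,6,7}:4
  |U|=6: {2,3,4,5,6,7}:4
  start at 0(y): 4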